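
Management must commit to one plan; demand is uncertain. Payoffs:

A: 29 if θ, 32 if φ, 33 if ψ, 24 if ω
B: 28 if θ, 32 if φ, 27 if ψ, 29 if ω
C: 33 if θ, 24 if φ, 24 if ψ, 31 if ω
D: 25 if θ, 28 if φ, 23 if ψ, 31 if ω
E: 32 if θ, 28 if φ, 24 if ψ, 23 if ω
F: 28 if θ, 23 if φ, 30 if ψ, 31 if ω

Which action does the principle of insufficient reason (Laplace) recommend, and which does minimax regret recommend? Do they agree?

Row averages: A=29.5, B=29, C=28, D=26.75, E=26.75, F=28
Highest average = 29.5 → A.
Column bests: θ=33, φ=32, ψ=33, ω=31.
A regrets: 4, 0, 0, 7 → max 7
B regrets: 5, 0, 6, 2 → max 6
C regrets: 0, 8, 9, 0 → max 9
D regrets: 8, 4, 10, 0 → max 10
E regrets: 1, 4, 9, 8 → max 9
F regrets: 5, 9, 3, 0 → max 9
Smallest max regret = 6 → B.

laplace → A; minimax regret → B (disagree)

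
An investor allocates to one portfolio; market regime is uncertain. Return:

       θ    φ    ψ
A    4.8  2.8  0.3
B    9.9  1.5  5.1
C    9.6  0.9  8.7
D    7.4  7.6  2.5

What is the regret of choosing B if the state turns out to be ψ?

Best payoff under ψ is 8.7.
Regret = 8.7 − 5.1 = 3.6.

3.6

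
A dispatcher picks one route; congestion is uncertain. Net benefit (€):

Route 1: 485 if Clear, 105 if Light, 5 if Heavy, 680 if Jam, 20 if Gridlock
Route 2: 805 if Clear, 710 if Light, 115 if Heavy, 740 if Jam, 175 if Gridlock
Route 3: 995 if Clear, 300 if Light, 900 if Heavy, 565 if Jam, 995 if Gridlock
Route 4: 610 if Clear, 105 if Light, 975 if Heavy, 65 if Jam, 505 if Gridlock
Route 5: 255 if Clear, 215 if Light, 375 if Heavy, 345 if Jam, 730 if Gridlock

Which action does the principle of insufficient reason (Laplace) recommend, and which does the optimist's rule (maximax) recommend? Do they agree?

laplace → Route 3; maximax → Route 3 (agree)

Row averages: Route 1=259, Route 2=509, Route 3=751, Route 4=452, Route 5=384
Highest average = 751 → Route 3.
Row maxima: Route 1=680, Route 2=805, Route 3=995, Route 4=975, Route 5=730
Best best-case = 995 → Route 3.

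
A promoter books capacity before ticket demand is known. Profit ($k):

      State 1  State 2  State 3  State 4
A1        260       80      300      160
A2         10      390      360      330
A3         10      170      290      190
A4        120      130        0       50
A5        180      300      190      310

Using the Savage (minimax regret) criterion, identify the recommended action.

Column bests: State 1=260, State 2=390, State 3=360, State 4=330.
A1 regrets: 0, 310, 60, 170 → max 310
A2 regrets: 250, 0, 0, 0 → max 250
A3 regrets: 250, 220, 70, 140 → max 250
A4 regrets: 140, 260, 360, 280 → max 360
A5 regrets: 80, 90, 170, 20 → max 170
Smallest max regret = 170 → A5.

A5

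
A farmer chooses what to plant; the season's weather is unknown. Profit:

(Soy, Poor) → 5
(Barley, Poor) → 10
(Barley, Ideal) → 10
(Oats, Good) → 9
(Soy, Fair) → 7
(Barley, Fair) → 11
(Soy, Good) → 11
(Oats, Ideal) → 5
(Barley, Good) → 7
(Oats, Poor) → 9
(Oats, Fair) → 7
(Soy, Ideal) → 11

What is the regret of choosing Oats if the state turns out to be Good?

2

Best payoff under Good is 11.
Regret = 11 − 9 = 2.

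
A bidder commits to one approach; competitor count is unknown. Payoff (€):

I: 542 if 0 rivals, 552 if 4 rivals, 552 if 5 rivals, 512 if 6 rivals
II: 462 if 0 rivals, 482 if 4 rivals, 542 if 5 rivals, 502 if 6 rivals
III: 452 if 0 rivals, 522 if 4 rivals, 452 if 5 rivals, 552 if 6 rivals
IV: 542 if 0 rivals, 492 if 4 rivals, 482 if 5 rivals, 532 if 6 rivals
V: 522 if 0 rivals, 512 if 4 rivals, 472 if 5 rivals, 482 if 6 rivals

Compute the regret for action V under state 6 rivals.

Best payoff under 6 rivals is 552.
Regret = 552 − 482 = 70.

70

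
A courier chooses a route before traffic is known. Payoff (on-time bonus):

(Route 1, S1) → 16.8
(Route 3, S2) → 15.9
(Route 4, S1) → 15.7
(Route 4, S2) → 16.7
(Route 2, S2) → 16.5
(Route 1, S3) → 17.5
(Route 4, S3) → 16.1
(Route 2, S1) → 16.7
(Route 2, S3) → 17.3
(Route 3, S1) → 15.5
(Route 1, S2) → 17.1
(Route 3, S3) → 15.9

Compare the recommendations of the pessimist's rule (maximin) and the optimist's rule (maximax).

Row minima: Route 1=16.8, Route 2=16.5, Route 3=15.5, Route 4=15.7
Best worst-case = 16.8 → Route 1.
Row maxima: Route 1=17.5, Route 2=17.3, Route 3=15.9, Route 4=16.7
Best best-case = 17.5 → Route 1.

maximin → Route 1; maximax → Route 1 (agree)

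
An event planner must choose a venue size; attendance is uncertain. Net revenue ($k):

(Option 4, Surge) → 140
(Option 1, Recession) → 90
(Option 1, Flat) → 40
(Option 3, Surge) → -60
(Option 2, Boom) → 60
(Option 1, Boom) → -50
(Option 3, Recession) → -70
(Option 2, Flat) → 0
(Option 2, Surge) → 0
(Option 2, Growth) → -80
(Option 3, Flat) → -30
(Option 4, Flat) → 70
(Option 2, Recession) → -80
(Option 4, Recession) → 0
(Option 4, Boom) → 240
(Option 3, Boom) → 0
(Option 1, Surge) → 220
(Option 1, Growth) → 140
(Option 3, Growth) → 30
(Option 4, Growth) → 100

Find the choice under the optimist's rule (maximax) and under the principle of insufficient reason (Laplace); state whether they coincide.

Row maxima: Option 1=220, Option 2=60, Option 3=30, Option 4=240
Best best-case = 240 → Option 4.
Row averages: Option 1=88, Option 2=-20, Option 3=-26, Option 4=110
Highest average = 110 → Option 4.

maximax → Option 4; laplace → Option 4 (agree)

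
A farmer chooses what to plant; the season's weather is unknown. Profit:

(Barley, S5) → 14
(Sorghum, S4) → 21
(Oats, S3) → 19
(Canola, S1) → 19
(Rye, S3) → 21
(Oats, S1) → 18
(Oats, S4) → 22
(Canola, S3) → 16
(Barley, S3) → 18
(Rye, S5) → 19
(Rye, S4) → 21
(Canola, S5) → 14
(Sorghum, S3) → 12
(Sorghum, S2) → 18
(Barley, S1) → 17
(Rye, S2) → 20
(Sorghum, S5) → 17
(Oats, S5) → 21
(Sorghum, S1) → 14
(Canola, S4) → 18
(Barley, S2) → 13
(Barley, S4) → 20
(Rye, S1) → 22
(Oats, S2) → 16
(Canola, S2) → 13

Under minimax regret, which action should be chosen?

Rye

Column bests: S1=22, S2=20, S3=21, S4=22, S5=21.
Canola regrets: 3, 7, 5, 4, 7 → max 7
Rye regrets: 0, 0, 0, 1, 2 → max 2
Sorghum regrets: 8, 2, 9, 1, 4 → max 9
Oats regrets: 4, 4, 2, 0, 0 → max 4
Barley regrets: 5, 7, 3, 2, 7 → max 7
Smallest max regret = 2 → Rye.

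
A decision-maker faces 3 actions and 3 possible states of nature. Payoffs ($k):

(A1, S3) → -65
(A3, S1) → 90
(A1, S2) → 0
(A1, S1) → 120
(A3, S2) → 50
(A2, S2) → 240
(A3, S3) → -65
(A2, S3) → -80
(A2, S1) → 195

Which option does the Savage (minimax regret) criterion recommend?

Column bests: S1=195, S2=240, S3=-65.
A1 regrets: 75, 240, 0 → max 240
A2 regrets: 0, 0, 15 → max 15
A3 regrets: 105, 190, 0 → max 190
Smallest max regret = 15 → A2.

A2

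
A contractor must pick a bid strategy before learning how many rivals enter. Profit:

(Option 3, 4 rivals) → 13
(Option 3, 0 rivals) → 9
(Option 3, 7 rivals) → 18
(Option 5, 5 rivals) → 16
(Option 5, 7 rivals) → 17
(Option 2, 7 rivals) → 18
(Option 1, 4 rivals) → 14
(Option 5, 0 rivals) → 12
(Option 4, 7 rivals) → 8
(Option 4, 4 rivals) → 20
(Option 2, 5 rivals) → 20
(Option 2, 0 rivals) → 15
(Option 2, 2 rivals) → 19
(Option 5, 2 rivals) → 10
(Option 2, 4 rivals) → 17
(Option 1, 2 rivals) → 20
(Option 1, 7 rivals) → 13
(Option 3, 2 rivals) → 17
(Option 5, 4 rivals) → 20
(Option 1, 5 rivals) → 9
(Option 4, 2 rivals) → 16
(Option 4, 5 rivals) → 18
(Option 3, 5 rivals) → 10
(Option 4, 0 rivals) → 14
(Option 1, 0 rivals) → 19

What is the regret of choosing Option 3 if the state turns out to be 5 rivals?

Best payoff under 5 rivals is 20.
Regret = 20 − 10 = 10.

10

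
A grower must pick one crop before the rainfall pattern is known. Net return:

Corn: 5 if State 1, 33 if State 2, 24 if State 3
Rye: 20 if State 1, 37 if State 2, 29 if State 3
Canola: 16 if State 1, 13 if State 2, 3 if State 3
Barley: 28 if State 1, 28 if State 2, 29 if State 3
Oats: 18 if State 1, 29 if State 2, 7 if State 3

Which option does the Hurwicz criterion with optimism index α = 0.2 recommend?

Corn: 0.2·33 + 0.8·5 = 10.6
Rye: 0.2·37 + 0.8·20 = 23.4
Canola: 0.2·16 + 0.8·3 = 5.6
Barley: 0.2·29 + 0.8·28 = 28.2
Oats: 0.2·29 + 0.8·7 = 11.4
Highest Hurwicz score = 28.2 → Barley.

Barley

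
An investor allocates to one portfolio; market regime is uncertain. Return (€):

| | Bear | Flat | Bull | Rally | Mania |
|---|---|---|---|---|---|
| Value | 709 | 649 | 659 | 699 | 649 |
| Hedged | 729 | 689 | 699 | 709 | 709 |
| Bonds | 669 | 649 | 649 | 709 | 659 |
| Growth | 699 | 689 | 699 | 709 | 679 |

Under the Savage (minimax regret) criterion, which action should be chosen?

Hedged

Column bests: Bear=729, Flat=689, Bull=699, Rally=709, Mania=709.
Value regrets: 20, 40, 40, 10, 60 → max 60
Hedged regrets: 0, 0, 0, 0, 0 → max 0
Bonds regrets: 60, 40, 50, 0, 50 → max 60
Growth regrets: 30, 0, 0, 0, 30 → max 30
Smallest max regret = 0 → Hedged.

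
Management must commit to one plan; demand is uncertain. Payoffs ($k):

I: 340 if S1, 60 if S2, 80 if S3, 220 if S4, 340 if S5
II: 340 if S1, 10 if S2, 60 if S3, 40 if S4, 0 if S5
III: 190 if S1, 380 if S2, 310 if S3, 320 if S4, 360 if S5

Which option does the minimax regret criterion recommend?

III

Column bests: S1=340, S2=380, S3=310, S4=320, S5=360.
I regrets: 0, 320, 230, 100, 20 → max 320
II regrets: 0, 370, 250, 280, 360 → max 370
III regrets: 150, 0, 0, 0, 0 → max 150
Smallest max regret = 150 → III.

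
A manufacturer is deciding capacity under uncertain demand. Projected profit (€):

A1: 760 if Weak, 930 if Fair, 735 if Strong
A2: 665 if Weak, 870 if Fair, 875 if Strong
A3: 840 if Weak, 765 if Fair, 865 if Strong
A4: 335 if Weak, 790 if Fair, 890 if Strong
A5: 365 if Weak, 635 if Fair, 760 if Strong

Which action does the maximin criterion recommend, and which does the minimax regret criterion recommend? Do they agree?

Row minima: A1=735, A2=665, A3=765, A4=335, A5=365
Best worst-case = 765 → A3.
Column bests: Weak=840, Fair=930, Strong=890.
A1 regrets: 80, 0, 155 → max 155
A2 regrets: 175, 60, 15 → max 175
A3 regrets: 0, 165, 25 → max 165
A4 regrets: 505, 140, 0 → max 505
A5 regrets: 475, 295, 130 → max 475
Smallest max regret = 155 → A1.

maximin → A3; minimax regret → A1 (disagree)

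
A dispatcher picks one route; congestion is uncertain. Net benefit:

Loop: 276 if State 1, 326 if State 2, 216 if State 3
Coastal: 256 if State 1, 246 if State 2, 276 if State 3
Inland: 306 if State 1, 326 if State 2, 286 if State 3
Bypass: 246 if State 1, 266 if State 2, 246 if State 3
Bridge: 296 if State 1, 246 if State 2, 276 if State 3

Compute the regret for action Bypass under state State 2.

Best payoff under State 2 is 326.
Regret = 326 − 266 = 60.

60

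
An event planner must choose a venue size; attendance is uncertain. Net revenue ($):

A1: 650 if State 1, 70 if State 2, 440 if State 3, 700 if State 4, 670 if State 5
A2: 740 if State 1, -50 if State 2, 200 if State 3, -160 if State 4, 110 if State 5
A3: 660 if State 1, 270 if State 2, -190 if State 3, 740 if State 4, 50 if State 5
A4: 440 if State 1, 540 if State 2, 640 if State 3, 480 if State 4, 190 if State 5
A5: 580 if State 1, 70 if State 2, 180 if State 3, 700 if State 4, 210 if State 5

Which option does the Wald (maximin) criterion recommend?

A4

Row minima: A1=70, A2=-160, A3=-190, A4=190, A5=70
Best worst-case = 190 → A4.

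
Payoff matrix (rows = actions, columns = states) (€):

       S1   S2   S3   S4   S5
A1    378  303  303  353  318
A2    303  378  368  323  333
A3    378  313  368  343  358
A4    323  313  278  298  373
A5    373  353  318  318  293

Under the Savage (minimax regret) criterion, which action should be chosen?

A3

Column bests: S1=378, S2=378, S3=368, S4=353, S5=373.
A1 regrets: 0, 75, 65, 0, 55 → max 75
A2 regrets: 75, 0, 0, 30, 40 → max 75
A3 regrets: 0, 65, 0, 10, 15 → max 65
A4 regrets: 55, 65, 90, 55, 0 → max 90
A5 regrets: 5, 25, 50, 35, 80 → max 80
Smallest max regret = 65 → A3.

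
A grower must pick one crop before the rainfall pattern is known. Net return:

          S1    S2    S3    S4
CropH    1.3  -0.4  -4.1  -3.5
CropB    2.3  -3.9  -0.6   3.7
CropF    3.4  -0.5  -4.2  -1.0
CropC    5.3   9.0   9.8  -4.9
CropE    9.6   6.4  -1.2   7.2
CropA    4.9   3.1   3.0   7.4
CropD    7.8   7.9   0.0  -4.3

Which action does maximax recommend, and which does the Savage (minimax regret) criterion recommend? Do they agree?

Row maxima: CropH=1.3, CropB=3.7, CropF=3.4, CropC=9.8, CropE=9.6, CropA=7.4, CropD=7.9
Best best-case = 9.8 → CropC.
Column bests: S1=9.6, S2=9.0, S3=9.8, S4=7.4.
CropH regrets: 8.3, 9.4, 13.9, 10.9 → max 13.9
CropB regrets: 7.3, 12.9, 10.4, 3.7 → max 12.9
CropF regrets: 6.2, 9.5, 14.0, 8.4 → max 14.0
CropC regrets: 4.3, 0.0, 0.0, 12.3 → max 12.3
CropE regrets: 0.0, 2.6, 11.0, 0.2 → max 11.0
CropA regrets: 4.7, 5.9, 6.8, 0.0 → max 6.8
CropD regrets: 1.8, 1.1, 9.8, 11.7 → max 11.7
Smallest max regret = 6.8 → CropA.

maximax → CropC; minimax regret → CropA (disagree)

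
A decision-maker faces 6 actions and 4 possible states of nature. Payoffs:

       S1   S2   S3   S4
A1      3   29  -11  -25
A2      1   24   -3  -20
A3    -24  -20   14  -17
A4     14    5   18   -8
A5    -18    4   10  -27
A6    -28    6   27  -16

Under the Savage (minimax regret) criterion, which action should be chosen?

Column bests: S1=14, S2=29, S3=27, S4=-8.
A1 regrets: 11, 0, 38, 17 → max 38
A2 regrets: 13, 5, 30, 12 → max 30
A3 regrets: 38, 49, 13, 9 → max 49
A4 regrets: 0, 24, 9, 0 → max 24
A5 regrets: 32, 25, 17, 19 → max 32
A6 regrets: 42, 23, 0, 8 → max 42
Smallest max regret = 24 → A4.

A4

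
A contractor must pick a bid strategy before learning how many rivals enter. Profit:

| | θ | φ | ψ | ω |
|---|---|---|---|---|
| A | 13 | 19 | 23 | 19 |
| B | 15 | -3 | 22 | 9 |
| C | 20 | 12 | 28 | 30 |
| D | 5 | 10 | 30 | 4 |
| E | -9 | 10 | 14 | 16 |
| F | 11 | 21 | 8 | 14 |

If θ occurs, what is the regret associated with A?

7

Best payoff under θ is 20.
Regret = 20 − 13 = 7.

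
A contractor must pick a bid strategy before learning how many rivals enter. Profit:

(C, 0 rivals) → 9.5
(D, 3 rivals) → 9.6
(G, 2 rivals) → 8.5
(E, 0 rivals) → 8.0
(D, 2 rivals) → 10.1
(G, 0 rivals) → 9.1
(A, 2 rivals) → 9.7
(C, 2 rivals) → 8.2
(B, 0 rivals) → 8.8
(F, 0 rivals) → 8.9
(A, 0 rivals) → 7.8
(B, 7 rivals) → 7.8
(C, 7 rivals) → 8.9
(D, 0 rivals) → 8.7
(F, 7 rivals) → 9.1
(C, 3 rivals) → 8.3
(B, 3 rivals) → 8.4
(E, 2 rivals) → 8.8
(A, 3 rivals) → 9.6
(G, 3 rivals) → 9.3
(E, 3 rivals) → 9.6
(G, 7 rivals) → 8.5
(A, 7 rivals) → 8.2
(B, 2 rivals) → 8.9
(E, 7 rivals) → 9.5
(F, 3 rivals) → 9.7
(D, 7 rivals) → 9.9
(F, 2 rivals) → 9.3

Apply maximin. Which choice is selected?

Row minima: A=7.8, B=7.8, C=8.2, D=8.7, E=8.0, F=8.9, G=8.5
Best worst-case = 8.9 → F.

F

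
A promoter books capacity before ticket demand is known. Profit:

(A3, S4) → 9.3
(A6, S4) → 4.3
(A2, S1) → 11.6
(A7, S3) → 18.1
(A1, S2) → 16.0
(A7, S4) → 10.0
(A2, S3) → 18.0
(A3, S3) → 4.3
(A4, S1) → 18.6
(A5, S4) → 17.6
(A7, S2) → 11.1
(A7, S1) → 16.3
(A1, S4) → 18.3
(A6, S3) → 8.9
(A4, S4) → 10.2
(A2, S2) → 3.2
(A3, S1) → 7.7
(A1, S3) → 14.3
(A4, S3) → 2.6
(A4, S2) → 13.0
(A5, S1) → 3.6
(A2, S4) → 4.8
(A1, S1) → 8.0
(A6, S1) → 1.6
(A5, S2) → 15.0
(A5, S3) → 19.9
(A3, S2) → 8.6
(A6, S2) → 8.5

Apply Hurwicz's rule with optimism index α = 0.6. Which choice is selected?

A1: 0.6·18.3 + 0.4·8.0 = 14.18
A2: 0.6·18.0 + 0.4·3.2 = 12.08
A3: 0.6·9.3 + 0.4·4.3 = 7.3
A4: 0.6·18.6 + 0.4·2.6 = 12.2
A5: 0.6·19.9 + 0.4·3.6 = 13.38
A6: 0.6·8.9 + 0.4·1.6 = 5.98
A7: 0.6·18.1 + 0.4·10.0 = 14.86
Highest Hurwicz score = 14.86 → A7.

A7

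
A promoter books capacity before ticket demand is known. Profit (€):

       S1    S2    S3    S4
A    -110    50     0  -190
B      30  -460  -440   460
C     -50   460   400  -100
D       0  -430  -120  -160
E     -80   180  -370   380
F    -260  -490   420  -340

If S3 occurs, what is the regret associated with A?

Best payoff under S3 is 420.
Regret = 420 − 0 = 420.

420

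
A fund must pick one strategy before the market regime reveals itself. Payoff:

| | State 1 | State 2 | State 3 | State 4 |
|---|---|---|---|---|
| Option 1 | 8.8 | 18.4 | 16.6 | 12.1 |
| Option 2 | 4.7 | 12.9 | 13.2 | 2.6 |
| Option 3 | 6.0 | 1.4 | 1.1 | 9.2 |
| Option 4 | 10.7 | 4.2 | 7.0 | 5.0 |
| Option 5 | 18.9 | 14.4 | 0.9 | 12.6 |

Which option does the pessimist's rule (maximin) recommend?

Option 1

Row minima: Option 1=8.8, Option 2=2.6, Option 3=1.1, Option 4=4.2, Option 5=0.9
Best worst-case = 8.8 → Option 1.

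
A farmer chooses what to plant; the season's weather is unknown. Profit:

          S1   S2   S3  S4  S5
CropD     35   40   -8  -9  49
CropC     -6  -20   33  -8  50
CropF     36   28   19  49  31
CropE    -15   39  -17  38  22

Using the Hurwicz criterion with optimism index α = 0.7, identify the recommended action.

CropD: 0.7·49 + 0.3·(-9) = 31.6
CropC: 0.7·50 + 0.3·(-20) = 29
CropF: 0.7·49 + 0.3·19 = 40
CropE: 0.7·39 + 0.3·(-17) = 22.2
Highest Hurwicz score = 40 → CropF.

CropF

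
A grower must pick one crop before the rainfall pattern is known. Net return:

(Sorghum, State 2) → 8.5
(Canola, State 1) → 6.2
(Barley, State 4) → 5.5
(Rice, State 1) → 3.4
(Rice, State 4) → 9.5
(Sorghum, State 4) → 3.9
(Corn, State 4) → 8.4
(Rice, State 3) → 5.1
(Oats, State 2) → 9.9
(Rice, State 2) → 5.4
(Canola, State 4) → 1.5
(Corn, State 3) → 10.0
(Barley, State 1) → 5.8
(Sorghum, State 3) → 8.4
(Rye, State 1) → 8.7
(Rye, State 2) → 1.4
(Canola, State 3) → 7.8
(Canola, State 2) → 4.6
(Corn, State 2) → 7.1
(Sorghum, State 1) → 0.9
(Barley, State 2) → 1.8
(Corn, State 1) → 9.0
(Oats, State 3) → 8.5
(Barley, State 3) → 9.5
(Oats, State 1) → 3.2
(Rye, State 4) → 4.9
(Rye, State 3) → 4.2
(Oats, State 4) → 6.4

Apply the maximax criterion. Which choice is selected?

Row maxima: Rye=8.7, Corn=10.0, Sorghum=8.5, Oats=9.9, Canola=7.8, Barley=9.5, Rice=9.5
Best best-case = 10.0 → Corn.

Corn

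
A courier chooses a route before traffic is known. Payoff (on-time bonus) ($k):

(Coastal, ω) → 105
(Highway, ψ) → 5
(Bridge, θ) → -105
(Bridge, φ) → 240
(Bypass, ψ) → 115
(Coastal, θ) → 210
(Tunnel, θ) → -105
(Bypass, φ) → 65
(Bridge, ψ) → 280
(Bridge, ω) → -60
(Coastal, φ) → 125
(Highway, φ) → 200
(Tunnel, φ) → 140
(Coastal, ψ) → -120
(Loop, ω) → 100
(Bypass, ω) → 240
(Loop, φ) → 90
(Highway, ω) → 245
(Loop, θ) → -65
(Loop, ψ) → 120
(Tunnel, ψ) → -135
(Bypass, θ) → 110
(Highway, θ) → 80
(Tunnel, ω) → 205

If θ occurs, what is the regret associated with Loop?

Best payoff under θ is 210.
Regret = 210 − (-65) = 275.

275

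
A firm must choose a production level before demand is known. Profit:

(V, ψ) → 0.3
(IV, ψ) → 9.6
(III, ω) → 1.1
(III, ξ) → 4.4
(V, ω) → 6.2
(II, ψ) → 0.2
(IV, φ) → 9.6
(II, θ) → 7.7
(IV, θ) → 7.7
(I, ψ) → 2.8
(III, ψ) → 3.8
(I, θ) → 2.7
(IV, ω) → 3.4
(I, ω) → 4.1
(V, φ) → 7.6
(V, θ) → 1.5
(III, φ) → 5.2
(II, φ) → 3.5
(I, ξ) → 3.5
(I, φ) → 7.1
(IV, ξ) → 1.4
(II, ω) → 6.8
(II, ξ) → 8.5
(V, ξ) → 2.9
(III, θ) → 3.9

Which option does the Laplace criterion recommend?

Row averages: I=4.04, II=5.34, III=3.68, IV=6.34, V=3.7
Highest average = 6.34 → IV.

IV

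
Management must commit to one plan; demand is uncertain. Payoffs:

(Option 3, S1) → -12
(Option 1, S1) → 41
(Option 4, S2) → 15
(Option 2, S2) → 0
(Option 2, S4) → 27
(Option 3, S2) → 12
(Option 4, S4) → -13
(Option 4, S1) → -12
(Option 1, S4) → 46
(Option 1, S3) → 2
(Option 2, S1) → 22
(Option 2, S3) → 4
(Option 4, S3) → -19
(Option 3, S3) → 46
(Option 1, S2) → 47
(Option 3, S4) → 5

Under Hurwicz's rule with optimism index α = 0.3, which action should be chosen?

Option 1

Option 1: 0.3·47 + 0.7·2 = 15.5
Option 2: 0.3·27 + 0.7·0 = 8.1
Option 3: 0.3·46 + 0.7·(-12) = 5.4
Option 4: 0.3·15 + 0.7·(-19) = -8.8
Highest Hurwicz score = 15.5 → Option 1.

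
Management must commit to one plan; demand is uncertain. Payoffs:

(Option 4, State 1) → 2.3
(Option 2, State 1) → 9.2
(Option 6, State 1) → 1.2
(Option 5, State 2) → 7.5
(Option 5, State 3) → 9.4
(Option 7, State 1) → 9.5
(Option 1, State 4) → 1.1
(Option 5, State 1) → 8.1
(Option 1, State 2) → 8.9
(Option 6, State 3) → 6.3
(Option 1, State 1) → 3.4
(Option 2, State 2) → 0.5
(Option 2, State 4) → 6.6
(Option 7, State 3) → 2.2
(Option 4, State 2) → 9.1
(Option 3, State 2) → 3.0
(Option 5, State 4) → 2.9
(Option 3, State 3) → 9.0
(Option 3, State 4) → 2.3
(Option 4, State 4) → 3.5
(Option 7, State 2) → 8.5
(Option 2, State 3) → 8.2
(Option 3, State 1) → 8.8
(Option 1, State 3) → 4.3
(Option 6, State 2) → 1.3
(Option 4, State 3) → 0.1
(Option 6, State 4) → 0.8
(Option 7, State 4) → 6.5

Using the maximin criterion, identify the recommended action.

Row minima: Option 1=1.1, Option 2=0.5, Option 3=2.3, Option 4=0.1, Option 5=2.9, Option 6=0.8, Option 7=2.2
Best worst-case = 2.9 → Option 5.

Option 5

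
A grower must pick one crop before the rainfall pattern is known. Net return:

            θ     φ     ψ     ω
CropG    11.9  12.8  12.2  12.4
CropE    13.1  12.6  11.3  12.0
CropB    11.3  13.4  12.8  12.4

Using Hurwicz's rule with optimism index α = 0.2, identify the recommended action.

CropG: 0.2·12.8 + 0.8·11.9 = 12.08
CropE: 0.2·13.1 + 0.8·11.3 = 11.66
CropB: 0.2·13.4 + 0.8·11.3 = 11.72
Highest Hurwicz score = 12.08 → CropG.

CropG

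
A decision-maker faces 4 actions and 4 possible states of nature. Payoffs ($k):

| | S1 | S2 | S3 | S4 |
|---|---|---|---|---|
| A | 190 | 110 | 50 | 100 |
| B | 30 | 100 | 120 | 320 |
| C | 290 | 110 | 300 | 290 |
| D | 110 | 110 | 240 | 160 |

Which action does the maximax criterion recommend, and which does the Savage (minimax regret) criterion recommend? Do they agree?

Row maxima: A=190, B=320, C=300, D=240
Best best-case = 320 → B.
Column bests: S1=290, S2=110, S3=300, S4=320.
A regrets: 100, 0, 250, 220 → max 250
B regrets: 260, 10, 180, 0 → max 260
C regrets: 0, 0, 0, 30 → max 30
D regrets: 180, 0, 60, 160 → max 180
Smallest max regret = 30 → C.

maximax → B; minimax regret → C (disagree)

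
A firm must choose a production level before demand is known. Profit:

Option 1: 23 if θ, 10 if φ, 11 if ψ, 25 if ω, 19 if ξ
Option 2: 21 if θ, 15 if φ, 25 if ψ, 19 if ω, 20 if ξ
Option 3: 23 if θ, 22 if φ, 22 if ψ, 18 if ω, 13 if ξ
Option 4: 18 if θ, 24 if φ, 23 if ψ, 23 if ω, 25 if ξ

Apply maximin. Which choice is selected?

Row minima: Option 1=10, Option 2=15, Option 3=13, Option 4=18
Best worst-case = 18 → Option 4.

Option 4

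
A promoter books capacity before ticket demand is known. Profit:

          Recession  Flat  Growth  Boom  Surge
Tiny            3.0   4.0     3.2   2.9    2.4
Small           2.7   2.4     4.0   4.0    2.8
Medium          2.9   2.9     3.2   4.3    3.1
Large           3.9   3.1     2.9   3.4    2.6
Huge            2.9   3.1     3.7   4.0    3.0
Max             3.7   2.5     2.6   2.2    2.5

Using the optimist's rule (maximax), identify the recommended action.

Row maxima: Tiny=4.0, Small=4.0, Medium=4.3, Large=3.9, Huge=4.0, Max=3.7
Best best-case = 4.3 → Medium.

Medium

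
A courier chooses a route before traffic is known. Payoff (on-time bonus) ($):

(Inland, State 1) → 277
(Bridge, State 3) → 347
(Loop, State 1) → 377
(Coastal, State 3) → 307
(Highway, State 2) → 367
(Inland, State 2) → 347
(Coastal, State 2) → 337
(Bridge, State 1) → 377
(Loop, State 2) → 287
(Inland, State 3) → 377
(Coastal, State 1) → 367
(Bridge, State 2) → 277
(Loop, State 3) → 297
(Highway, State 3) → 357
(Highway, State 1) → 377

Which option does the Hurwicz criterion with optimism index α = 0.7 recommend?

Coastal: 0.7·367 + 0.3·307 = 349
Bridge: 0.7·377 + 0.3·277 = 347
Highway: 0.7·377 + 0.3·357 = 371
Loop: 0.7·377 + 0.3·287 = 350
Inland: 0.7·377 + 0.3·277 = 347
Highest Hurwicz score = 371 → Highway.

Highway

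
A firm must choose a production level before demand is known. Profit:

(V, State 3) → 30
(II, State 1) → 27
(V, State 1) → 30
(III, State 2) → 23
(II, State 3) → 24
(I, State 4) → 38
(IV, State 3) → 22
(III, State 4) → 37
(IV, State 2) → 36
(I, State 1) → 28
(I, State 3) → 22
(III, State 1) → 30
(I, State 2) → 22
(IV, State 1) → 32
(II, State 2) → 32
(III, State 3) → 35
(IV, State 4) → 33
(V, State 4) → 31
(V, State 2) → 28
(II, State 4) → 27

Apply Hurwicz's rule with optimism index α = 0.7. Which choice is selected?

I

I: 0.7·38 + 0.3·22 = 33.2
II: 0.7·32 + 0.3·24 = 29.6
III: 0.7·37 + 0.3·23 = 32.8
IV: 0.7·36 + 0.3·22 = 31.8
V: 0.7·31 + 0.3·28 = 30.1
Highest Hurwicz score = 33.2 → I.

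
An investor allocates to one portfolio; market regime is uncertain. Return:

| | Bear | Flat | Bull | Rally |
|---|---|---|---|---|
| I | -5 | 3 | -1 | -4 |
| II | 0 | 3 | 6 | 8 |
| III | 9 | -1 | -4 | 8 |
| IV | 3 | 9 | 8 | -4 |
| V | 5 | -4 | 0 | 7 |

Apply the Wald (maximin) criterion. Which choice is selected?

II

Row minima: I=-5, II=0, III=-4, IV=-4, V=-4
Best worst-case = 0 → II.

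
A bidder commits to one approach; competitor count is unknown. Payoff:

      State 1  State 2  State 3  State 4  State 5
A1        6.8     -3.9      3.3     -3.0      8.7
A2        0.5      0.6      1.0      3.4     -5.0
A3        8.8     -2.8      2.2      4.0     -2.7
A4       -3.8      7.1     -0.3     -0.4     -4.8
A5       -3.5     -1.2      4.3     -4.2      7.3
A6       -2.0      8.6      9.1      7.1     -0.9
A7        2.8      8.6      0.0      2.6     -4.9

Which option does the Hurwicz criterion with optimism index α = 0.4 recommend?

A1: 0.4·8.7 + 0.6·(-3.9) = 1.14
A2: 0.4·3.4 + 0.6·(-5.0) = -1.64
A3: 0.4·8.8 + 0.6·(-2.8) = 1.84
A4: 0.4·7.1 + 0.6·(-4.8) = -0.04
A5: 0.4·7.3 + 0.6·(-4.2) = 0.4
A6: 0.4·9.1 + 0.6·(-2.0) = 2.44
A7: 0.4·8.6 + 0.6·(-4.9) = 0.5
Highest Hurwicz score = 2.44 → A6.

A6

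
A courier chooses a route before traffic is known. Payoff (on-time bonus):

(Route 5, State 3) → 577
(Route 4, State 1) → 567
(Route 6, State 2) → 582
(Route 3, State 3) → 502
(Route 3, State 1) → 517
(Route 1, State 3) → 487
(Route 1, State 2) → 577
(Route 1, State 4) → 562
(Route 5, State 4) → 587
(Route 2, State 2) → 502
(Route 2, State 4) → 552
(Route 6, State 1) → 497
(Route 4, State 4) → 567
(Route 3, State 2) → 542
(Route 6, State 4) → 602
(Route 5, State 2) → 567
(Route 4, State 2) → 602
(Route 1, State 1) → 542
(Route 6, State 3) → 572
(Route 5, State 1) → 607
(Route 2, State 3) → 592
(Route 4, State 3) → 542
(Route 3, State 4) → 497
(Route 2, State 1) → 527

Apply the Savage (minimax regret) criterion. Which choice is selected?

Column bests: State 1=607, State 2=602, State 3=592, State 4=602.
Route 1 regrets: 65, 25, 105, 40 → max 105
Route 2 regrets: 80, 100, 0, 50 → max 100
Route 3 regrets: 90, 60, 90, 105 → max 105
Route 4 regrets: 40, 0, 50, 35 → max 50
Route 5 regrets: 0, 35, 15, 15 → max 35
Route 6 regrets: 110, 20, 20, 0 → max 110
Smallest max regret = 35 → Route 5.

Route 5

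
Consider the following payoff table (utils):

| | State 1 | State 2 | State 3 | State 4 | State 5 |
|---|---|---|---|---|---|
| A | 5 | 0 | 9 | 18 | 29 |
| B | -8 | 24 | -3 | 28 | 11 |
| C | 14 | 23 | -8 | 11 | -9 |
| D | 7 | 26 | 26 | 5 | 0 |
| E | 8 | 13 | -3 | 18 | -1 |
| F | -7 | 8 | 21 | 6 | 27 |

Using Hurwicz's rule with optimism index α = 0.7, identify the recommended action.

A: 0.7·29 + 0.3·0 = 20.3
B: 0.7·28 + 0.3·(-8) = 17.2
C: 0.7·23 + 0.3·(-9) = 13.4
D: 0.7·26 + 0.3·0 = 18.2
E: 0.7·18 + 0.3·(-3) = 11.7
F: 0.7·27 + 0.3·(-7) = 16.8
Highest Hurwicz score = 20.3 → A.

A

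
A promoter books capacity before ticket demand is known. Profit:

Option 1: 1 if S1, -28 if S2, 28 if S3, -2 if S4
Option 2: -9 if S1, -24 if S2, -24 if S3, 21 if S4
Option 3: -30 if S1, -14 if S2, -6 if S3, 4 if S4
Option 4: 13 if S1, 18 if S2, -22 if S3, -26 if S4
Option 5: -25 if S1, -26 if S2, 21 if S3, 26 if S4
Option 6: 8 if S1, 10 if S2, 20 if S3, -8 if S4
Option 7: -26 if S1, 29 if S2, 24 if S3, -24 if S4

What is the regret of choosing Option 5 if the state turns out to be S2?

Best payoff under S2 is 29.
Regret = 29 − (-26) = 55.

55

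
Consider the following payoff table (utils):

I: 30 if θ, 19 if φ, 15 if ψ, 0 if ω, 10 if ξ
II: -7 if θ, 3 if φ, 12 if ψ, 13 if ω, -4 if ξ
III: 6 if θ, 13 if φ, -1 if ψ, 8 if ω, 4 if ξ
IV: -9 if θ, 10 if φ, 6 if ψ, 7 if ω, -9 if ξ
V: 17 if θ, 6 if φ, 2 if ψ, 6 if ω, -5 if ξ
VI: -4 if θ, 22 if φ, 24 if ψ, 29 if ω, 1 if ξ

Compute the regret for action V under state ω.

23

Best payoff under ω is 29.
Regret = 29 − 6 = 23.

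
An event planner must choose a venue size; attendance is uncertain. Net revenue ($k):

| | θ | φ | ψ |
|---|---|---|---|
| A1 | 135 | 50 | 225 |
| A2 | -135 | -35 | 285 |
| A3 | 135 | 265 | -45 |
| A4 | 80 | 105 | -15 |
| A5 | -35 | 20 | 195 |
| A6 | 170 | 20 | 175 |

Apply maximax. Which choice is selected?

Row maxima: A1=225, A2=285, A3=265, A4=105, A5=195, A6=175
Best best-case = 285 → A2.

A2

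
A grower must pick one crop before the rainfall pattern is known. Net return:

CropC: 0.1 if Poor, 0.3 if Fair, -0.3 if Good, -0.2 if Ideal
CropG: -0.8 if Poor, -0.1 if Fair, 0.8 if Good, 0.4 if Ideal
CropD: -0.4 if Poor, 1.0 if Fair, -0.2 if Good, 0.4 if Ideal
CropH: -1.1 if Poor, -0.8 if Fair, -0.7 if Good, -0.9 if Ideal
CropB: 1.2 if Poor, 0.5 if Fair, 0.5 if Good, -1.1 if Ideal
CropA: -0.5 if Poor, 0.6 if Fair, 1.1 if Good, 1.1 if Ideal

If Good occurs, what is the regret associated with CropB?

0.6

Best payoff under Good is 1.1.
Regret = 1.1 − 0.5 = 0.6.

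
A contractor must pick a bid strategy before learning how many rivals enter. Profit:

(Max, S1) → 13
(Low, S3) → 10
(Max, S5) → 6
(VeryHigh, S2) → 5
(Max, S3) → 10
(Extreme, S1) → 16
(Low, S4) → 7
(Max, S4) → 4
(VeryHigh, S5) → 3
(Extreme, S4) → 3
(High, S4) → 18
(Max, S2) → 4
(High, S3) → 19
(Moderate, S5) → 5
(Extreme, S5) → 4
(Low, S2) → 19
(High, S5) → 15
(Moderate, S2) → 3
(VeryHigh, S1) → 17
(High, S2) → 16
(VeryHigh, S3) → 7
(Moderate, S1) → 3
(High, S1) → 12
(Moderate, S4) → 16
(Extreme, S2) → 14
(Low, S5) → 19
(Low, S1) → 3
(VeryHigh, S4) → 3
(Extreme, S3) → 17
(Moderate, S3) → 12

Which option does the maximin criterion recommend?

High

Row minima: Low=3, Moderate=3, High=12, VeryHigh=3, Extreme=3, Max=4
Best worst-case = 12 → High.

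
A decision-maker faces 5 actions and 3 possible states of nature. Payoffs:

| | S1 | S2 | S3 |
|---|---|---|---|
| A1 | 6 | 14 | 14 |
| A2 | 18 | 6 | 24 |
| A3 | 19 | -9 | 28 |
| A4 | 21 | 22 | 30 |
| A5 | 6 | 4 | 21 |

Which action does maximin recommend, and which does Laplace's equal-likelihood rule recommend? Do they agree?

Row minima: A1=6, A2=6, A3=-9, A4=21, A5=4
Best worst-case = 21 → A4.
Row averages: A1=34/3, A2=16, A3=38/3, A4=73/3, A5=31/3
Highest average = 73/3 → A4.

maximin → A4; laplace → A4 (agree)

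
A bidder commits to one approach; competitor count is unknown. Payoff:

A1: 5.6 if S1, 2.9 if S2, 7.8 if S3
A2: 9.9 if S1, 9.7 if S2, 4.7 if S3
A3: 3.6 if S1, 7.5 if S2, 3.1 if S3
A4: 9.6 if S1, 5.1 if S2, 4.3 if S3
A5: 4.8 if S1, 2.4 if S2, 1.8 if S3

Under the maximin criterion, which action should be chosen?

A2

Row minima: A1=2.9, A2=4.7, A3=3.1, A4=4.3, A5=1.8
Best worst-case = 4.7 → A2.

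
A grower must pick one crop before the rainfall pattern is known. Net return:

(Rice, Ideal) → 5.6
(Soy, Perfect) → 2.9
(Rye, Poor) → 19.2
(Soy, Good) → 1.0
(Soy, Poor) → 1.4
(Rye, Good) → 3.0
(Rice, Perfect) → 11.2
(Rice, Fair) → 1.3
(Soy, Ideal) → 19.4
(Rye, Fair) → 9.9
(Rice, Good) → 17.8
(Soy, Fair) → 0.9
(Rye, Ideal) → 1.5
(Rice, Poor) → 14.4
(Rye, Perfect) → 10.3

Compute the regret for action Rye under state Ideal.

Best payoff under Ideal is 19.4.
Regret = 19.4 − 1.5 = 17.9.

17.9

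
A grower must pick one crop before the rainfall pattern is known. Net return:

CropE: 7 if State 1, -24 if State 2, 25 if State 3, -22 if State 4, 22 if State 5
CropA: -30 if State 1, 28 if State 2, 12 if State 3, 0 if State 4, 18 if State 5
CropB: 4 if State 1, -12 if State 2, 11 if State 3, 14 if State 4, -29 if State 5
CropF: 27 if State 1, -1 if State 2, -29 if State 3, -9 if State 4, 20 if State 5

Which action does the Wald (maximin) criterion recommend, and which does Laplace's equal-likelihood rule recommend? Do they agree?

maximin → CropE; laplace → CropA (disagree)

Row minima: CropE=-24, CropA=-30, CropB=-29, CropF=-29
Best worst-case = -24 → CropE.
Row averages: CropE=1.6, CropA=5.6, CropB=-2.4, CropF=1.6
Highest average = 5.6 → CropA.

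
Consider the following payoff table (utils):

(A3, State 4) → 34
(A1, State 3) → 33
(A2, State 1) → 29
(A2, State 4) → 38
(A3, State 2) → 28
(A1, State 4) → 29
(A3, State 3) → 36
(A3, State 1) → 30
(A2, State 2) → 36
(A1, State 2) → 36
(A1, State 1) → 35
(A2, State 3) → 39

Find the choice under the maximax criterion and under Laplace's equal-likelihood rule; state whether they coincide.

maximax → A2; laplace → A2 (agree)

Row maxima: A1=36, A2=39, A3=36
Best best-case = 39 → A2.
Row averages: A1=33.25, A2=35.5, A3=32
Highest average = 35.5 → A2.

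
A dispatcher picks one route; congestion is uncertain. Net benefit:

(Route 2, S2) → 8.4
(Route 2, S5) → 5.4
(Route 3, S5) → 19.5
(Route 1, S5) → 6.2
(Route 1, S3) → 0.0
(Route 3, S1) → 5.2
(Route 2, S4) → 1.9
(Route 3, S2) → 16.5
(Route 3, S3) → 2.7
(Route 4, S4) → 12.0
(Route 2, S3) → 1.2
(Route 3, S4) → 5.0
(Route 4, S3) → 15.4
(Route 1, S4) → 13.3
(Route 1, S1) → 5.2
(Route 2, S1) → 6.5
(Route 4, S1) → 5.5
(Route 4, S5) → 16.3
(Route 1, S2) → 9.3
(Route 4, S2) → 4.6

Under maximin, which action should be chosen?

Route 4

Row minima: Route 1=0.0, Route 2=1.2, Route 3=2.7, Route 4=4.6
Best worst-case = 4.6 → Route 4.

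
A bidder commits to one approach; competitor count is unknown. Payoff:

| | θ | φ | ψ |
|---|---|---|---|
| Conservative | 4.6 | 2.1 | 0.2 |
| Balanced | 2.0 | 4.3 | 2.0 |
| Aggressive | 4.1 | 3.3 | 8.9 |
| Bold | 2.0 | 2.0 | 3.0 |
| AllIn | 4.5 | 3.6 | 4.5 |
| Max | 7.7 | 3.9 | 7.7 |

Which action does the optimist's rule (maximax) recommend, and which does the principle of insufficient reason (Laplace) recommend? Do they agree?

maximax → Aggressive; laplace → Max (disagree)

Row maxima: Conservative=4.6, Balanced=4.3, Aggressive=8.9, Bold=3.0, AllIn=4.5, Max=7.7
Best best-case = 8.9 → Aggressive.
Row averages: Conservative=2.3, Balanced=83/30, Aggressive=163/30, Bold=7/3, AllIn=4.2, Max=193/30
Highest average = 193/30 → Max.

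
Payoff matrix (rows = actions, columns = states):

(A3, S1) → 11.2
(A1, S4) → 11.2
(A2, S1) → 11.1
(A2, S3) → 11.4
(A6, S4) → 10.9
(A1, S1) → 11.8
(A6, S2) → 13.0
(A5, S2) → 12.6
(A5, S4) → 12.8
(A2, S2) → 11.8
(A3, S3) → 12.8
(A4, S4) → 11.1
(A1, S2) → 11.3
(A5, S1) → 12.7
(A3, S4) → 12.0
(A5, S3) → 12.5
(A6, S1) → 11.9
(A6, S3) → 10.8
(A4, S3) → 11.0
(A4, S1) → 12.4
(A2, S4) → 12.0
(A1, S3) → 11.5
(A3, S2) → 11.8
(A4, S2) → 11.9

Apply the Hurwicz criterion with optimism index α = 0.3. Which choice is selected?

A1: 0.3·11.8 + 0.7·11.2 = 11.38
A2: 0.3·12.0 + 0.7·11.1 = 11.37
A3: 0.3·12.8 + 0.7·11.2 = 11.68
A4: 0.3·12.4 + 0.7·11.0 = 11.42
A5: 0.3·12.8 + 0.7·12.5 = 12.59
A6: 0.3·13.0 + 0.7·10.8 = 11.46
Highest Hurwicz score = 12.59 → A5.

A5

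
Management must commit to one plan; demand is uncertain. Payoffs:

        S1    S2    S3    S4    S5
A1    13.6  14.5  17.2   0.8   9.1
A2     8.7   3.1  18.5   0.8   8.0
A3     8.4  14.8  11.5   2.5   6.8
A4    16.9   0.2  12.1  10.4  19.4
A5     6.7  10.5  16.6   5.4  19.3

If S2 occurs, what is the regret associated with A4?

14.6

Best payoff under S2 is 14.8.
Regret = 14.8 − 0.2 = 14.6.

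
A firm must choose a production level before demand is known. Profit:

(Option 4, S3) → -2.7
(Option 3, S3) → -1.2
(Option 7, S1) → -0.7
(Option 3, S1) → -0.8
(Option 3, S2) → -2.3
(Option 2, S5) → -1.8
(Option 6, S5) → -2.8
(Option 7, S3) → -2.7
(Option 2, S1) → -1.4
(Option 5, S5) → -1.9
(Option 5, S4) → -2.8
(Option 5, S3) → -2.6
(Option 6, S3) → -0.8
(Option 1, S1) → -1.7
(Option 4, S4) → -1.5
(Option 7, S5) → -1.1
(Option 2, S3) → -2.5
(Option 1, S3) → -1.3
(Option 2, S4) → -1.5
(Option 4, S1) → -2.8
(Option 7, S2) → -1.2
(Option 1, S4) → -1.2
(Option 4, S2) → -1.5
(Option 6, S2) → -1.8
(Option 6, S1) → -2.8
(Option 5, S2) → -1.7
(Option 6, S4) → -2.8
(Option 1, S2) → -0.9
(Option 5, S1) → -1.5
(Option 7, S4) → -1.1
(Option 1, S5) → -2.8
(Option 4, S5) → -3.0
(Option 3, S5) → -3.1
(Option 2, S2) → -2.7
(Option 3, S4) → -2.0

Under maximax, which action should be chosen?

Row maxima: Option 1=-0.9, Option 2=-1.4, Option 3=-0.8, Option 4=-1.5, Option 5=-1.5, Option 6=-0.8, Option 7=-0.7
Best best-case = -0.7 → Option 7.

Option 7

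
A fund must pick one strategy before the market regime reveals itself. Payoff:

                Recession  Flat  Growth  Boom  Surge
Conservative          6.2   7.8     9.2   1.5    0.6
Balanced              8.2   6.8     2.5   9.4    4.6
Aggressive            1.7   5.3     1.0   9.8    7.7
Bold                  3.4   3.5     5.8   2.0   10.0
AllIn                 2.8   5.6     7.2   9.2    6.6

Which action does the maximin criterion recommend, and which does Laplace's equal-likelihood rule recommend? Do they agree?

Row minima: Conservative=0.6, Balanced=2.5, Aggressive=1.0, Bold=2.0, AllIn=2.8
Best worst-case = 2.8 → AllIn.
Row averages: Conservative=5.06, Balanced=6.3, Aggressive=5.1, Bold=4.94, AllIn=6.28
Highest average = 6.3 → Balanced.

maximin → AllIn; laplace → Balanced (disagree)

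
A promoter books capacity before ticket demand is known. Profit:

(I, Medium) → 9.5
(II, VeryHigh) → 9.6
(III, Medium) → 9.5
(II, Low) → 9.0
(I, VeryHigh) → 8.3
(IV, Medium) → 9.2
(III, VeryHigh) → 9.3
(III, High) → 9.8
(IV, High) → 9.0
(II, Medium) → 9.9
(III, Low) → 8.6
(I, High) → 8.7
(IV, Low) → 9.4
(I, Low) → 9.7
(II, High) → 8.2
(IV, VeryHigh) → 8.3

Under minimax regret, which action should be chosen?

Column bests: Low=9.7, Medium=9.9, High=9.8, VeryHigh=9.6.
I regrets: 0.0, 0.4, 1.1, 1.3 → max 1.3
II regrets: 0.7, 0.0, 1.6, 0.0 → max 1.6
III regrets: 1.1, 0.4, 0.0, 0.3 → max 1.1
IV regrets: 0.3, 0.7, 0.8, 1.3 → max 1.3
Smallest max regret = 1.1 → III.

III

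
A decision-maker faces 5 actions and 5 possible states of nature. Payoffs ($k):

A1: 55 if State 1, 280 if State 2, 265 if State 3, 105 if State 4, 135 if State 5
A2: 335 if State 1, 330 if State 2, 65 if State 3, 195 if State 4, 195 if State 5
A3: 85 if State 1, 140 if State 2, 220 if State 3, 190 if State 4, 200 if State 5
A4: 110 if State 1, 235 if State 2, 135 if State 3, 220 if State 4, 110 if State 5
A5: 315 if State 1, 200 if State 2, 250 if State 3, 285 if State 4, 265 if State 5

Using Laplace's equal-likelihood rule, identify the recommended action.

A5

Row averages: A1=168, A2=224, A3=167, A4=162, A5=263
Highest average = 263 → A5.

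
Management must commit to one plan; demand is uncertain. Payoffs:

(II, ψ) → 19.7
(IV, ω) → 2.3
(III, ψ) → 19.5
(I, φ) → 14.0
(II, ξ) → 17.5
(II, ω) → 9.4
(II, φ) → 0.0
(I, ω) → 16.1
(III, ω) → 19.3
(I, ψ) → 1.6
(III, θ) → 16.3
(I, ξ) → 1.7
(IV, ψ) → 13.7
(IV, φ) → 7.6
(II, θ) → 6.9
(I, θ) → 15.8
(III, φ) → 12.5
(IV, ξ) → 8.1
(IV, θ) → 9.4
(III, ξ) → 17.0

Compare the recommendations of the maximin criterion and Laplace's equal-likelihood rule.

Row minima: I=1.6, II=0.0, III=12.5, IV=2.3
Best worst-case = 12.5 → III.
Row averages: I=9.84, II=10.7, III=16.92, IV=8.22
Highest average = 16.92 → III.

maximin → III; laplace → III (agree)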